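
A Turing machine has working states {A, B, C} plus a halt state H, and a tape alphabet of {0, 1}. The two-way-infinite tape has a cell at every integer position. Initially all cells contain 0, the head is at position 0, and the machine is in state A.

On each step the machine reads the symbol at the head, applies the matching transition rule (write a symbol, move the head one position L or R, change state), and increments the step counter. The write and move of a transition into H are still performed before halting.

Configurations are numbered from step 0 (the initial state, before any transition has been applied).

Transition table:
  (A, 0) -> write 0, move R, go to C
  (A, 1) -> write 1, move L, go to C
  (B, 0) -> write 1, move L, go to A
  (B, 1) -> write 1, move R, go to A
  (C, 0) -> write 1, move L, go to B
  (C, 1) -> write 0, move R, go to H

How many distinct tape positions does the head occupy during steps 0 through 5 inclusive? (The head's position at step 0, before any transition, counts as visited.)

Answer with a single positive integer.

Step 1: in state A at pos 0, read 0 -> (A,0)->write 0,move R,goto C. Now: state=C, head=1, tape[-1..2]=0000 (head:   ^)
Step 2: in state C at pos 1, read 0 -> (C,0)->write 1,move L,goto B. Now: state=B, head=0, tape[-1..2]=0010 (head:  ^)
Step 3: in state B at pos 0, read 0 -> (B,0)->write 1,move L,goto A. Now: state=A, head=-1, tape[-2..2]=00110 (head:  ^)
Step 4: in state A at pos -1, read 0 -> (A,0)->write 0,move R,goto C. Now: state=C, head=0, tape[-2..2]=00110 (head:   ^)
Step 5: in state C at pos 0, read 1 -> (C,1)->write 0,move R,goto H. Now: state=H, head=1, tape[-2..2]=00010 (head:    ^)
Head positions at steps 0..5: starting at 0, distinct positions visited = {-1, 0, 1} -> 3 position(s)

Answer: 3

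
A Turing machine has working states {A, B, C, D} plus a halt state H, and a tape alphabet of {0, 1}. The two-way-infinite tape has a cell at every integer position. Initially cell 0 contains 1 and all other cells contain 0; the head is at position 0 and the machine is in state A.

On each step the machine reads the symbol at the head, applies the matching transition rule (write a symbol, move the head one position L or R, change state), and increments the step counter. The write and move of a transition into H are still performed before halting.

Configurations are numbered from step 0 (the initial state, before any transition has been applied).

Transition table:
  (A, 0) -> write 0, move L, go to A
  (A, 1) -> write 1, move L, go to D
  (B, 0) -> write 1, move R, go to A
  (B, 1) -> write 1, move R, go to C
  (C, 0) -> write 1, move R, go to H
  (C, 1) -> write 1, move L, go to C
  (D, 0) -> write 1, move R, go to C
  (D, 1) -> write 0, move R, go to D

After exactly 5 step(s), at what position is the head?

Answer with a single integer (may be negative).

Answer: -1

Derivation:
Step 1: in state A at pos 0, read 1 -> (A,1)->write 1,move L,goto D. Now: state=D, head=-1, tape[-2..1]=0010 (head:  ^)
Step 2: in state D at pos -1, read 0 -> (D,0)->write 1,move R,goto C. Now: state=C, head=0, tape[-2..1]=0110 (head:   ^)
Step 3: in state C at pos 0, read 1 -> (C,1)->write 1,move L,goto C. Now: state=C, head=-1, tape[-2..1]=0110 (head:  ^)
Step 4: in state C at pos -1, read 1 -> (C,1)->write 1,move L,goto C. Now: state=C, head=-2, tape[-3..1]=00110 (head:  ^)
Step 5: in state C at pos -2, read 0 -> (C,0)->write 1,move R,goto H. Now: state=H, head=-1, tape[-3..1]=01110 (head:   ^)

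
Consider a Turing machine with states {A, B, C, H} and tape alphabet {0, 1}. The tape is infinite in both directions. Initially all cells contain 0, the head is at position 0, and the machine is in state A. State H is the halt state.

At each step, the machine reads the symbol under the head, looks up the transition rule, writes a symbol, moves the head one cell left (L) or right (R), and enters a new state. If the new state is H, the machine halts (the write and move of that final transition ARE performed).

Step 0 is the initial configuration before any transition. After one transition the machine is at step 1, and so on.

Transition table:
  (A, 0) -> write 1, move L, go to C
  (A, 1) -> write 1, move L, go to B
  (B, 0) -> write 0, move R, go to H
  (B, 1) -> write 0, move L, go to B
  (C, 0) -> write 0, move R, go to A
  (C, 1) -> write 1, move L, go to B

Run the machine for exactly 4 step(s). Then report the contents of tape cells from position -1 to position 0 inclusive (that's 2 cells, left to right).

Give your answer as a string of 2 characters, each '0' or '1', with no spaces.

Step 1: in state A at pos 0, read 0 -> (A,0)->write 1,move L,goto C. Now: state=C, head=-1, tape[-2..1]=0010 (head:  ^)
Step 2: in state C at pos -1, read 0 -> (C,0)->write 0,move R,goto A. Now: state=A, head=0, tape[-2..1]=0010 (head:   ^)
Step 3: in state A at pos 0, read 1 -> (A,1)->write 1,move L,goto B. Now: state=B, head=-1, tape[-2..1]=0010 (head:  ^)
Step 4: in state B at pos -1, read 0 -> (B,0)->write 0,move R,goto H. Now: state=H, head=0, tape[-2..1]=0010 (head:   ^)

Answer: 01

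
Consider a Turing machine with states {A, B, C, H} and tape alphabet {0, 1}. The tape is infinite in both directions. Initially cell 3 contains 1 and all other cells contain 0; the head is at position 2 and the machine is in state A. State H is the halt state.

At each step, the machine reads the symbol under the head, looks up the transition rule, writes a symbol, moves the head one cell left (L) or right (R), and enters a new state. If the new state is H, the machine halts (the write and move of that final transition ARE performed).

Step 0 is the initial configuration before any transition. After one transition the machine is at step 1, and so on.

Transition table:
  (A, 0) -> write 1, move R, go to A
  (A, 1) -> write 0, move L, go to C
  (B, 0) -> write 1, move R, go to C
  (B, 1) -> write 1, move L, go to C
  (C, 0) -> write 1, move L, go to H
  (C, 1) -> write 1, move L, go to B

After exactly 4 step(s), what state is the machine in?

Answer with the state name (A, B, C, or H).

Answer: C

Derivation:
Step 1: in state A at pos 2, read 0 -> (A,0)->write 1,move R,goto A. Now: state=A, head=3, tape[1..4]=0110 (head:   ^)
Step 2: in state A at pos 3, read 1 -> (A,1)->write 0,move L,goto C. Now: state=C, head=2, tape[1..4]=0100 (head:  ^)
Step 3: in state C at pos 2, read 1 -> (C,1)->write 1,move L,goto B. Now: state=B, head=1, tape[0..4]=00100 (head:  ^)
Step 4: in state B at pos 1, read 0 -> (B,0)->write 1,move R,goto C. Now: state=C, head=2, tape[0..4]=01100 (head:   ^)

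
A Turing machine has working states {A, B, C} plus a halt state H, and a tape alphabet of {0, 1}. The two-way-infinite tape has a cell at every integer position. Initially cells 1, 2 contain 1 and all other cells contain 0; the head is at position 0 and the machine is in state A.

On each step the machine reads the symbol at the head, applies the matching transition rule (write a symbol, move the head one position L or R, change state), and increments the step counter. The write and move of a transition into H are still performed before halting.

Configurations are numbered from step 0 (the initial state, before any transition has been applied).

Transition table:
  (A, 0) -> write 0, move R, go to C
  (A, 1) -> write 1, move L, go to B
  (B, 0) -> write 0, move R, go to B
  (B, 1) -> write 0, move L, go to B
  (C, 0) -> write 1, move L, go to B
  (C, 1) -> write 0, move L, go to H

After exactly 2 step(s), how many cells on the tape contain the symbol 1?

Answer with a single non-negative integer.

Step 1: in state A at pos 0, read 0 -> (A,0)->write 0,move R,goto C. Now: state=C, head=1, tape[-1..3]=00110 (head:   ^)
Step 2: in state C at pos 1, read 1 -> (C,1)->write 0,move L,goto H. Now: state=H, head=0, tape[-1..3]=00010 (head:  ^)
Cells containing 1 after step 2: {2} -> 1 cell(s)

Answer: 1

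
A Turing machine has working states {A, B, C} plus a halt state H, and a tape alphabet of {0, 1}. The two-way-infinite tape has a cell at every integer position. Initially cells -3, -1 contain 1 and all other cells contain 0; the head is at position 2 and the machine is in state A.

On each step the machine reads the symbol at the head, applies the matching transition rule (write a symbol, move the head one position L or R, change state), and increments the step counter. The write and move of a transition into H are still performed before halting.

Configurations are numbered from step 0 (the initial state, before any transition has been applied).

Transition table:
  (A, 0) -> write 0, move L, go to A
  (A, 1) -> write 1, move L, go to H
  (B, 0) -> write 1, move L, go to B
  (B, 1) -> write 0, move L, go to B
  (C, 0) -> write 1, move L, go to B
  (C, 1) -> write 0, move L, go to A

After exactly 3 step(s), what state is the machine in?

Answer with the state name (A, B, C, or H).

Answer: A

Derivation:
Step 1: in state A at pos 2, read 0 -> (A,0)->write 0,move L,goto A. Now: state=A, head=1, tape[-4..3]=01010000 (head:      ^)
Step 2: in state A at pos 1, read 0 -> (A,0)->write 0,move L,goto A. Now: state=A, head=0, tape[-4..3]=01010000 (head:     ^)
Step 3: in state A at pos 0, read 0 -> (A,0)->write 0,move L,goto A. Now: state=A, head=-1, tape[-4..3]=01010000 (head:    ^)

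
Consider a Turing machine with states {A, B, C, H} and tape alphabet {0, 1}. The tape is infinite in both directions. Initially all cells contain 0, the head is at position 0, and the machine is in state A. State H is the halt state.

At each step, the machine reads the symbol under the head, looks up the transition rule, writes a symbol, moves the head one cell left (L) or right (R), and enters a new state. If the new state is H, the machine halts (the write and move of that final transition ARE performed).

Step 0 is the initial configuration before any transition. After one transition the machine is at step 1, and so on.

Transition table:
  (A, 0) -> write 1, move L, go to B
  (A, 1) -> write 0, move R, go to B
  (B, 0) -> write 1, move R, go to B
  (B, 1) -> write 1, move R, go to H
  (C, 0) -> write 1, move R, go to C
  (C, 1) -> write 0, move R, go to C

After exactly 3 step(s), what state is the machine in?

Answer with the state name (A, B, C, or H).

Answer: H

Derivation:
Step 1: in state A at pos 0, read 0 -> (A,0)->write 1,move L,goto B. Now: state=B, head=-1, tape[-2..1]=0010 (head:  ^)
Step 2: in state B at pos -1, read 0 -> (B,0)->write 1,move R,goto B. Now: state=B, head=0, tape[-2..1]=0110 (head:   ^)
Step 3: in state B at pos 0, read 1 -> (B,1)->write 1,move R,goto H. Now: state=H, head=1, tape[-2..2]=01100 (head:    ^)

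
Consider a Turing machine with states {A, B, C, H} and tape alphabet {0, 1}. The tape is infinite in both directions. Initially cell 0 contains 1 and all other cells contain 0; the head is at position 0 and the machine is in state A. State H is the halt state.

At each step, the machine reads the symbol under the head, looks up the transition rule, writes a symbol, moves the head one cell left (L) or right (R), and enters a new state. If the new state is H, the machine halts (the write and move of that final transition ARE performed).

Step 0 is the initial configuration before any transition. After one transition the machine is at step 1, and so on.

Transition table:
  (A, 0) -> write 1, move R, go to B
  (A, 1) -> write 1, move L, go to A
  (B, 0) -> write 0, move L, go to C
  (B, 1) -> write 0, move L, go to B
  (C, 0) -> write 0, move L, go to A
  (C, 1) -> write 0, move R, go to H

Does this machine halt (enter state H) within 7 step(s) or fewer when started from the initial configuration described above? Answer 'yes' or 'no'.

Step 1: in state A at pos 0, read 1 -> (A,1)->write 1,move L,goto A. Now: state=A, head=-1, tape[-2..1]=0010 (head:  ^)
Step 2: in state A at pos -1, read 0 -> (A,0)->write 1,move R,goto B. Now: state=B, head=0, tape[-2..1]=0110 (head:   ^)
Step 3: in state B at pos 0, read 1 -> (B,1)->write 0,move L,goto B. Now: state=B, head=-1, tape[-2..1]=0100 (head:  ^)
Step 4: in state B at pos -1, read 1 -> (B,1)->write 0,move L,goto B. Now: state=B, head=-2, tape[-3..1]=00000 (head:  ^)
Step 5: in state B at pos -2, read 0 -> (B,0)->write 0,move L,goto C. Now: state=C, head=-3, tape[-4..1]=000000 (head:  ^)
Step 6: in state C at pos -3, read 0 -> (C,0)->write 0,move L,goto A. Now: state=A, head=-4, tape[-5..1]=0000000 (head:  ^)
Step 7: in state A at pos -4, read 0 -> (A,0)->write 1,move R,goto B. Now: state=B, head=-3, tape[-5..1]=0100000 (head:   ^)
After 7 step(s): state = B (not H) -> not halted within 7 -> no

Answer: no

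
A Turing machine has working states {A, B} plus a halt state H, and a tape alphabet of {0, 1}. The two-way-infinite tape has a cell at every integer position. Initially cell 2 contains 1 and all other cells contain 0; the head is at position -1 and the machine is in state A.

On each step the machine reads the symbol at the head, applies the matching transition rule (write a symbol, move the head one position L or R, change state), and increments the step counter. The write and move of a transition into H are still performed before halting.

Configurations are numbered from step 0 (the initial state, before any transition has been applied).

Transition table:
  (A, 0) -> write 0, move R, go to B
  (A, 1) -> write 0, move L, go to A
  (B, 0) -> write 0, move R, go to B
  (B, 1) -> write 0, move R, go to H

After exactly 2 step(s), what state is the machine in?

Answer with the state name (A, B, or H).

Answer: B

Derivation:
Step 1: in state A at pos -1, read 0 -> (A,0)->write 0,move R,goto B. Now: state=B, head=0, tape[-2..3]=000010 (head:   ^)
Step 2: in state B at pos 0, read 0 -> (B,0)->write 0,move R,goto B. Now: state=B, head=1, tape[-2..3]=000010 (head:    ^)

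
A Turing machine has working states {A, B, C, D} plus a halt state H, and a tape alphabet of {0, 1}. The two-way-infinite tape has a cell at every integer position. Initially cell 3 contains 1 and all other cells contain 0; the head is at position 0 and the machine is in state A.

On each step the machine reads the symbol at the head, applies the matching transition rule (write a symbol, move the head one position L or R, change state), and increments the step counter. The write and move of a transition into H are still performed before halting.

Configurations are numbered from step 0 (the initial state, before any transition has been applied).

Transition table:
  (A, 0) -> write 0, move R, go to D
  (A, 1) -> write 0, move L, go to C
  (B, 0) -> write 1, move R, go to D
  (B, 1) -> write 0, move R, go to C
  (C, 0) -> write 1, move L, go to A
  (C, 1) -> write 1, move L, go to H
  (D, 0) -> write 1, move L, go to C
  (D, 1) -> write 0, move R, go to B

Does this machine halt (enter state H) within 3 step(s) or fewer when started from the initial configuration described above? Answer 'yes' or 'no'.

Step 1: in state A at pos 0, read 0 -> (A,0)->write 0,move R,goto D. Now: state=D, head=1, tape[-1..4]=000010 (head:   ^)
Step 2: in state D at pos 1, read 0 -> (D,0)->write 1,move L,goto C. Now: state=C, head=0, tape[-1..4]=001010 (head:  ^)
Step 3: in state C at pos 0, read 0 -> (C,0)->write 1,move L,goto A. Now: state=A, head=-1, tape[-2..4]=0011010 (head:  ^)
After 3 step(s): state = A (not H) -> not halted within 3 -> no

Answer: no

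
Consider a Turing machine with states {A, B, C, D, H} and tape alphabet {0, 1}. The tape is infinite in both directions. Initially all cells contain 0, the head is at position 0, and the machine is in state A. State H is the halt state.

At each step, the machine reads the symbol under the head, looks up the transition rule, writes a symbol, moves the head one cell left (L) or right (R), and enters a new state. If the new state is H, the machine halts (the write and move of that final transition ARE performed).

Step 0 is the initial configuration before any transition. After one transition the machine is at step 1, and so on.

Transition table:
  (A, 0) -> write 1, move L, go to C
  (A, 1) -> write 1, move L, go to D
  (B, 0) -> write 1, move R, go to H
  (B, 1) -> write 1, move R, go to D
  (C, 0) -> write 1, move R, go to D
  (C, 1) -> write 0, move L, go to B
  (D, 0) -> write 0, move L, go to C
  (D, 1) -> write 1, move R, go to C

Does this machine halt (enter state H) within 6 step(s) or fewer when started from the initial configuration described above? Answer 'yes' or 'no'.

Answer: no

Derivation:
Step 1: in state A at pos 0, read 0 -> (A,0)->write 1,move L,goto C. Now: state=C, head=-1, tape[-2..1]=0010 (head:  ^)
Step 2: in state C at pos -1, read 0 -> (C,0)->write 1,move R,goto D. Now: state=D, head=0, tape[-2..1]=0110 (head:   ^)
Step 3: in state D at pos 0, read 1 -> (D,1)->write 1,move R,goto C. Now: state=C, head=1, tape[-2..2]=01100 (head:    ^)
Step 4: in state C at pos 1, read 0 -> (C,0)->write 1,move R,goto D. Now: state=D, head=2, tape[-2..3]=011100 (head:     ^)
Step 5: in state D at pos 2, read 0 -> (D,0)->write 0,move L,goto C. Now: state=C, head=1, tape[-2..3]=011100 (head:    ^)
Step 6: in state C at pos 1, read 1 -> (C,1)->write 0,move L,goto B. Now: state=B, head=0, tape[-2..3]=011000 (head:   ^)
After 6 step(s): state = B (not H) -> not halted within 6 -> no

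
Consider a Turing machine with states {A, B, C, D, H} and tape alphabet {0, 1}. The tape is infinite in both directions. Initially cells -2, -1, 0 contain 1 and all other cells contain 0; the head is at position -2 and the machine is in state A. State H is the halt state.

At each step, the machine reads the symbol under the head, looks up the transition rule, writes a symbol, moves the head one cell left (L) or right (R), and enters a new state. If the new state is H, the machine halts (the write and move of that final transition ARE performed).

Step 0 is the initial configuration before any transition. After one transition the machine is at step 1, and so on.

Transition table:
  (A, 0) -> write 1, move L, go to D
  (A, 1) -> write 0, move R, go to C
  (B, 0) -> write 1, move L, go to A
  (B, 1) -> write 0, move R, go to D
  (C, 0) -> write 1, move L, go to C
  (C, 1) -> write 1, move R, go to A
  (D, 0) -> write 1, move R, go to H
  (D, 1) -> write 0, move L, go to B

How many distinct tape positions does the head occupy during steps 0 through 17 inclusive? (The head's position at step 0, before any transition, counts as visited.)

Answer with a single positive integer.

Answer: 6

Derivation:
Step 1: in state A at pos -2, read 1 -> (A,1)->write 0,move R,goto C. Now: state=C, head=-1, tape[-3..1]=00110 (head:   ^)
Step 2: in state C at pos -1, read 1 -> (C,1)->write 1,move R,goto A. Now: state=A, head=0, tape[-3..1]=00110 (head:    ^)
Step 3: in state A at pos 0, read 1 -> (A,1)->write 0,move R,goto C. Now: state=C, head=1, tape[-3..2]=001000 (head:     ^)
Step 4: in state C at pos 1, read 0 -> (C,0)->write 1,move L,goto C. Now: state=C, head=0, tape[-3..2]=001010 (head:    ^)
Step 5: in state C at pos 0, read 0 -> (C,0)->write 1,move L,goto C. Now: state=C, head=-1, tape[-3..2]=001110 (head:   ^)
Step 6: in state C at pos -1, read 1 -> (C,1)->write 1,move R,goto A. Now: state=A, head=0, tape[-3..2]=001110 (head:    ^)
Step 7: in state A at pos 0, read 1 -> (A,1)->write 0,move R,goto C. Now: state=C, head=1, tape[-3..2]=001010 (head:     ^)
Step 8: in state C at pos 1, read 1 -> (C,1)->write 1,move R,goto A. Now: state=A, head=2, tape[-3..3]=0010100 (head:      ^)
Step 9: in state A at pos 2, read 0 -> (A,0)->write 1,move L,goto D. Now: state=D, head=1, tape[-3..3]=0010110 (head:     ^)
Step 10: in state D at pos 1, read 1 -> (D,1)->write 0,move L,goto B. Now: state=B, head=0, tape[-3..3]=0010010 (head:    ^)
Step 11: in state B at pos 0, read 0 -> (B,0)->write 1,move L,goto A. Now: state=A, head=-1, tape[-3..3]=0011010 (head:   ^)
Step 12: in state A at pos -1, read 1 -> (A,1)->write 0,move R,goto C. Now: state=C, head=0, tape[-3..3]=0001010 (head:    ^)
Step 13: in state C at pos 0, read 1 -> (C,1)->write 1,move R,goto A. Now: state=A, head=1, tape[-3..3]=0001010 (head:     ^)
Step 14: in state A at pos 1, read 0 -> (A,0)->write 1,move L,goto D. Now: state=D, head=0, tape[-3..3]=0001110 (head:    ^)
Step 15: in state D at pos 0, read 1 -> (D,1)->write 0,move L,goto B. Now: state=B, head=-1, tape[-3..3]=0000110 (head:   ^)
Step 16: in state B at pos -1, read 0 -> (B,0)->write 1,move L,goto A. Now: state=A, head=-2, tape[-3..3]=0010110 (head:  ^)
Step 17: in state A at pos -2, read 0 -> (A,0)->write 1,move L,goto D. Now: state=D, head=-3, tape[-4..3]=00110110 (head:  ^)
Head positions at steps 0..17: starting at -2, distinct positions visited = {-3, -2, -1, 0, 1, 2} -> 6 position(s)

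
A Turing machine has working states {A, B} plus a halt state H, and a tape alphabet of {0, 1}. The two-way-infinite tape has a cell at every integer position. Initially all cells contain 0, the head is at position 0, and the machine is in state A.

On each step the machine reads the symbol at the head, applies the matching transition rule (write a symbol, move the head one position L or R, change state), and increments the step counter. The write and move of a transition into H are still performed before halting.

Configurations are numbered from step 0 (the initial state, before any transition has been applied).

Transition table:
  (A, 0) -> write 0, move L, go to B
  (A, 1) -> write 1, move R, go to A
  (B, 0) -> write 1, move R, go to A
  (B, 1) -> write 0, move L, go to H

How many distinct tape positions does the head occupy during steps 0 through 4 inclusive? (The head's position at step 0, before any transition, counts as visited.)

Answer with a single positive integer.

Answer: 3

Derivation:
Step 1: in state A at pos 0, read 0 -> (A,0)->write 0,move L,goto B. Now: state=B, head=-1, tape[-2..1]=0000 (head:  ^)
Step 2: in state B at pos -1, read 0 -> (B,0)->write 1,move R,goto A. Now: state=A, head=0, tape[-2..1]=0100 (head:   ^)
Step 3: in state A at pos 0, read 0 -> (A,0)->write 0,move L,goto B. Now: state=B, head=-1, tape[-2..1]=0100 (head:  ^)
Step 4: in state B at pos -1, read 1 -> (B,1)->write 0,move L,goto H. Now: state=H, head=-2, tape[-3..1]=00000 (head:  ^)
Head positions at steps 0..4: starting at 0, distinct positions visited = {-2, -1, 0} -> 3 position(s)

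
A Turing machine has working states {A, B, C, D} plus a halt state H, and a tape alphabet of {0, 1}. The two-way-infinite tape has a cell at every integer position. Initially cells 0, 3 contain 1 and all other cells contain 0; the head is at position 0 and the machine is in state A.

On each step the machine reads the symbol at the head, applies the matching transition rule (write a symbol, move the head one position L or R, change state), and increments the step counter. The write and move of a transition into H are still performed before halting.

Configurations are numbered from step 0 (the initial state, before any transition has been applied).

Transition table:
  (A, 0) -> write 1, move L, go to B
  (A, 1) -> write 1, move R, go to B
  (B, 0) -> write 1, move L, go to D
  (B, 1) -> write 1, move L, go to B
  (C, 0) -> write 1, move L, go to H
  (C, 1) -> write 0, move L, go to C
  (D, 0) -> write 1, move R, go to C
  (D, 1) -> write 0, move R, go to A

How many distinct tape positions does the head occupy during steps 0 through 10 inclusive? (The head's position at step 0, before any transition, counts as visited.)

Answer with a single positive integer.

Step 1: in state A at pos 0, read 1 -> (A,1)->write 1,move R,goto B. Now: state=B, head=1, tape[-1..4]=010010 (head:   ^)
Step 2: in state B at pos 1, read 0 -> (B,0)->write 1,move L,goto D. Now: state=D, head=0, tape[-1..4]=011010 (head:  ^)
Step 3: in state D at pos 0, read 1 -> (D,1)->write 0,move R,goto A. Now: state=A, head=1, tape[-1..4]=001010 (head:   ^)
Step 4: in state A at pos 1, read 1 -> (A,1)->write 1,move R,goto B. Now: state=B, head=2, tape[-1..4]=001010 (head:    ^)
Step 5: in state B at pos 2, read 0 -> (B,0)->write 1,move L,goto D. Now: state=D, head=1, tape[-1..4]=001110 (head:   ^)
Step 6: in state D at pos 1, read 1 -> (D,1)->write 0,move R,goto A. Now: state=A, head=2, tape[-1..4]=000110 (head:    ^)
Step 7: in state A at pos 2, read 1 -> (A,1)->write 1,move R,goto B. Now: state=B, head=3, tape[-1..4]=000110 (head:     ^)
Step 8: in state B at pos 3, read 1 -> (B,1)->write 1,move L,goto B. Now: state=B, head=2, tape[-1..4]=000110 (head:    ^)
Step 9: in state B at pos 2, read 1 -> (B,1)->write 1,move L,goto B. Now: state=B, head=1, tape[-1..4]=000110 (head:   ^)
Step 10: in state B at pos 1, read 0 -> (B,0)->write 1,move L,goto D. Now: state=D, head=0, tape[-1..4]=001110 (head:  ^)
Head positions at steps 0..10: starting at 0, distinct positions visited = {0, 1, 2, 3} -> 4 position(s)

Answer: 4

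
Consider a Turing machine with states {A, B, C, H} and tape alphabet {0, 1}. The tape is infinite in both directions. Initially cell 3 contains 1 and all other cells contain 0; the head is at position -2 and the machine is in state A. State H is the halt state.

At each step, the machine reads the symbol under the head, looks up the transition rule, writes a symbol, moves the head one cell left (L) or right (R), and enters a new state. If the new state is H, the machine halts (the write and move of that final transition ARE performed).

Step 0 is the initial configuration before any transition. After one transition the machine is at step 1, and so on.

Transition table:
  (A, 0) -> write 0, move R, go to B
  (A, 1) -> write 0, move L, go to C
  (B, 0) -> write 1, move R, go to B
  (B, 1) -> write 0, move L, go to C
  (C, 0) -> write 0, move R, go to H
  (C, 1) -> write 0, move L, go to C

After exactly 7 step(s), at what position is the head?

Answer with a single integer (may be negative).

Answer: 1

Derivation:
Step 1: in state A at pos -2, read 0 -> (A,0)->write 0,move R,goto B. Now: state=B, head=-1, tape[-3..4]=00000010 (head:   ^)
Step 2: in state B at pos -1, read 0 -> (B,0)->write 1,move R,goto B. Now: state=B, head=0, tape[-3..4]=00100010 (head:    ^)
Step 3: in state B at pos 0, read 0 -> (B,0)->write 1,move R,goto B. Now: state=B, head=1, tape[-3..4]=00110010 (head:     ^)
Step 4: in state B at pos 1, read 0 -> (B,0)->write 1,move R,goto B. Now: state=B, head=2, tape[-3..4]=00111010 (head:      ^)
Step 5: in state B at pos 2, read 0 -> (B,0)->write 1,move R,goto B. Now: state=B, head=3, tape[-3..4]=00111110 (head:       ^)
Step 6: in state B at pos 3, read 1 -> (B,1)->write 0,move L,goto C. Now: state=C, head=2, tape[-3..4]=00111100 (head:      ^)
Step 7: in state C at pos 2, read 1 -> (C,1)->write 0,move L,goto C. Now: state=C, head=1, tape[-3..4]=00111000 (head:     ^)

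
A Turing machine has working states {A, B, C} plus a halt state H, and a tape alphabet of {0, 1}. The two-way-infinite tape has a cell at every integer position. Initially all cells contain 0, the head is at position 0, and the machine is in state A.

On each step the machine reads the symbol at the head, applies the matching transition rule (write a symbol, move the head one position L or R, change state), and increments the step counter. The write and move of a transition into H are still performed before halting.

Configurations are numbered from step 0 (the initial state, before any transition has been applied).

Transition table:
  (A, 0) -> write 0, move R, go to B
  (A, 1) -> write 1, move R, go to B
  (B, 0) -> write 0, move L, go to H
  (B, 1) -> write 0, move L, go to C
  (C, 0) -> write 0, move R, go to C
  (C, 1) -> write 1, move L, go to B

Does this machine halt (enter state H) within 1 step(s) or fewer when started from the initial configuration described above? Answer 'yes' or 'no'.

Answer: no

Derivation:
Step 1: in state A at pos 0, read 0 -> (A,0)->write 0,move R,goto B. Now: state=B, head=1, tape[-1..2]=0000 (head:   ^)
After 1 step(s): state = B (not H) -> not halted within 1 -> no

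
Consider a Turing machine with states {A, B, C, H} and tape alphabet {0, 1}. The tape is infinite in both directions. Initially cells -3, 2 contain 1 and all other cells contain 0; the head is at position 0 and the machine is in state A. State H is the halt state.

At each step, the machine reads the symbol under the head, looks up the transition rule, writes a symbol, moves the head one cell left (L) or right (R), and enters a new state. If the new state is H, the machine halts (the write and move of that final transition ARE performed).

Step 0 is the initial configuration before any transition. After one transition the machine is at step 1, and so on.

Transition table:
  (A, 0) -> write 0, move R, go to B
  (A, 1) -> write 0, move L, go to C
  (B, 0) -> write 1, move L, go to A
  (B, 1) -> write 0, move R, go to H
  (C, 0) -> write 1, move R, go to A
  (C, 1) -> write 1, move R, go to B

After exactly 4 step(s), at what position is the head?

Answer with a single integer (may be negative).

Answer: 2

Derivation:
Step 1: in state A at pos 0, read 0 -> (A,0)->write 0,move R,goto B. Now: state=B, head=1, tape[-4..3]=01000010 (head:      ^)
Step 2: in state B at pos 1, read 0 -> (B,0)->write 1,move L,goto A. Now: state=A, head=0, tape[-4..3]=01000110 (head:     ^)
Step 3: in state A at pos 0, read 0 -> (A,0)->write 0,move R,goto B. Now: state=B, head=1, tape[-4..3]=01000110 (head:      ^)
Step 4: in state B at pos 1, read 1 -> (B,1)->write 0,move R,goto H. Now: state=H, head=2, tape[-4..3]=01000010 (head:       ^)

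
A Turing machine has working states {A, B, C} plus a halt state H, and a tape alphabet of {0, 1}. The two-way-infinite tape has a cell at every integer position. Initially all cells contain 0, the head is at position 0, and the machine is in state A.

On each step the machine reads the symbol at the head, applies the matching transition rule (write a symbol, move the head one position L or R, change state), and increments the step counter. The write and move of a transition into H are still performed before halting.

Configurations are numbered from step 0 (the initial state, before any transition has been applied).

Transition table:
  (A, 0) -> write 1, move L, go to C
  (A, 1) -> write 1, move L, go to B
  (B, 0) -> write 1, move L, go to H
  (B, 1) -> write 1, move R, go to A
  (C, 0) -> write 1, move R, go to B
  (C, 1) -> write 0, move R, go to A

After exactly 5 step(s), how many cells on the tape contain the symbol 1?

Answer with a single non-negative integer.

Answer: 2

Derivation:
Step 1: in state A at pos 0, read 0 -> (A,0)->write 1,move L,goto C. Now: state=C, head=-1, tape[-2..1]=0010 (head:  ^)
Step 2: in state C at pos -1, read 0 -> (C,0)->write 1,move R,goto B. Now: state=B, head=0, tape[-2..1]=0110 (head:   ^)
Step 3: in state B at pos 0, read 1 -> (B,1)->write 1,move R,goto A. Now: state=A, head=1, tape[-2..2]=01100 (head:    ^)
Step 4: in state A at pos 1, read 0 -> (A,0)->write 1,move L,goto C. Now: state=C, head=0, tape[-2..2]=01110 (head:   ^)
Step 5: in state C at pos 0, read 1 -> (C,1)->write 0,move R,goto A. Now: state=A, head=1, tape[-2..2]=01010 (head:    ^)
Cells containing 1 after step 5: {-1, 1} -> 2 cell(s)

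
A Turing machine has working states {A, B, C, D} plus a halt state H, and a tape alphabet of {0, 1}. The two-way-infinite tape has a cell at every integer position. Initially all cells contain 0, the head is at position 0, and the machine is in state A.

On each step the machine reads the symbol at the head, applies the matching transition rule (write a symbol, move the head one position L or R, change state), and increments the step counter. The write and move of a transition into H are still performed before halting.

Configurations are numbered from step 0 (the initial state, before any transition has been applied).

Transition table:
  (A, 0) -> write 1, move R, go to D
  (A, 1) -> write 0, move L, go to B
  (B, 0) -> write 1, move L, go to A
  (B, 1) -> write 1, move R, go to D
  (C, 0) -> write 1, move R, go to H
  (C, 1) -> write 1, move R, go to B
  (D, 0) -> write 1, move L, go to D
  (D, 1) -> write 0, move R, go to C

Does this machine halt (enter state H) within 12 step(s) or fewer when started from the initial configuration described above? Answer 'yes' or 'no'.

Answer: yes

Derivation:
Step 1: in state A at pos 0, read 0 -> (A,0)->write 1,move R,goto D. Now: state=D, head=1, tape[-1..2]=0100 (head:   ^)
Step 2: in state D at pos 1, read 0 -> (D,0)->write 1,move L,goto D. Now: state=D, head=0, tape[-1..2]=0110 (head:  ^)
Step 3: in state D at pos 0, read 1 -> (D,1)->write 0,move R,goto C. Now: state=C, head=1, tape[-1..2]=0010 (head:   ^)
Step 4: in state C at pos 1, read 1 -> (C,1)->write 1,move R,goto B. Now: state=B, head=2, tape[-1..3]=00100 (head:    ^)
Step 5: in state B at pos 2, read 0 -> (B,0)->write 1,move L,goto A. Now: state=A, head=1, tape[-1..3]=00110 (head:   ^)
Step 6: in state A at pos 1, read 1 -> (A,1)->write 0,move L,goto B. Now: state=B, head=0, tape[-1..3]=00010 (head:  ^)
Step 7: in state B at pos 0, read 0 -> (B,0)->write 1,move L,goto A. Now: state=A, head=-1, tape[-2..3]=001010 (head:  ^)
Step 8: in state A at pos -1, read 0 -> (A,0)->write 1,move R,goto D. Now: state=D, head=0, tape[-2..3]=011010 (head:   ^)
Step 9: in state D at pos 0, read 1 -> (D,1)->write 0,move R,goto C. Now: state=C, head=1, tape[-2..3]=010010 (head:    ^)
Step 10: in state C at pos 1, read 0 -> (C,0)->write 1,move R,goto H. Now: state=H, head=2, tape[-2..3]=010110 (head:     ^)
State H reached at step 10; 10 <= 12 -> yes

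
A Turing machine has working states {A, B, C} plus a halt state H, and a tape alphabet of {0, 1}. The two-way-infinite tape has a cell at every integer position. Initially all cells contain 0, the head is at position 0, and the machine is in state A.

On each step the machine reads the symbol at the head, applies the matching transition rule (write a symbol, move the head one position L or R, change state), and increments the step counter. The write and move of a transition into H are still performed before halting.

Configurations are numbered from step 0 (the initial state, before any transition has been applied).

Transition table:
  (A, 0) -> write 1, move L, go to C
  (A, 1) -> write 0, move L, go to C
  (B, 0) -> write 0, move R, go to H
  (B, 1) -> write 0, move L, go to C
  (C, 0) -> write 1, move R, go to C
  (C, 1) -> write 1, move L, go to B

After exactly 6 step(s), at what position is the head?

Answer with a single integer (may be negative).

Step 1: in state A at pos 0, read 0 -> (A,0)->write 1,move L,goto C. Now: state=C, head=-1, tape[-2..1]=0010 (head:  ^)
Step 2: in state C at pos -1, read 0 -> (C,0)->write 1,move R,goto C. Now: state=C, head=0, tape[-2..1]=0110 (head:   ^)
Step 3: in state C at pos 0, read 1 -> (C,1)->write 1,move L,goto B. Now: state=B, head=-1, tape[-2..1]=0110 (head:  ^)
Step 4: in state B at pos -1, read 1 -> (B,1)->write 0,move L,goto C. Now: state=C, head=-2, tape[-3..1]=00010 (head:  ^)
Step 5: in state C at pos -2, read 0 -> (C,0)->write 1,move R,goto C. Now: state=C, head=-1, tape[-3..1]=01010 (head:   ^)
Step 6: in state C at pos -1, read 0 -> (C,0)->write 1,move R,goto C. Now: state=C, head=0, tape[-3..1]=01110 (head:    ^)

Answer: 0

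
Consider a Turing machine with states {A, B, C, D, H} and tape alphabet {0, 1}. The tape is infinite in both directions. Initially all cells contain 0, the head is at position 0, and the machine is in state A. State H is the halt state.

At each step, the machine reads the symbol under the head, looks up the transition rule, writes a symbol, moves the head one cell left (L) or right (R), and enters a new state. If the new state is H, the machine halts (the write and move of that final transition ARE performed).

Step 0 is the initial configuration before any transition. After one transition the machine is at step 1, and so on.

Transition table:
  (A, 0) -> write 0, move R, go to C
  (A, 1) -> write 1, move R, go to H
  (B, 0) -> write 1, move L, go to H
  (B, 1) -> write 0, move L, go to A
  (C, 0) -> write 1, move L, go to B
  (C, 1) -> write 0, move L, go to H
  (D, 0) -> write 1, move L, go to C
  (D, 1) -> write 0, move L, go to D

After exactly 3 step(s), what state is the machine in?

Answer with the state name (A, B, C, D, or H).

Answer: H

Derivation:
Step 1: in state A at pos 0, read 0 -> (A,0)->write 0,move R,goto C. Now: state=C, head=1, tape[-1..2]=0000 (head:   ^)
Step 2: in state C at pos 1, read 0 -> (C,0)->write 1,move L,goto B. Now: state=B, head=0, tape[-1..2]=0010 (head:  ^)
Step 3: in state B at pos 0, read 0 -> (B,0)->write 1,move L,goto H. Now: state=H, head=-1, tape[-2..2]=00110 (head:  ^)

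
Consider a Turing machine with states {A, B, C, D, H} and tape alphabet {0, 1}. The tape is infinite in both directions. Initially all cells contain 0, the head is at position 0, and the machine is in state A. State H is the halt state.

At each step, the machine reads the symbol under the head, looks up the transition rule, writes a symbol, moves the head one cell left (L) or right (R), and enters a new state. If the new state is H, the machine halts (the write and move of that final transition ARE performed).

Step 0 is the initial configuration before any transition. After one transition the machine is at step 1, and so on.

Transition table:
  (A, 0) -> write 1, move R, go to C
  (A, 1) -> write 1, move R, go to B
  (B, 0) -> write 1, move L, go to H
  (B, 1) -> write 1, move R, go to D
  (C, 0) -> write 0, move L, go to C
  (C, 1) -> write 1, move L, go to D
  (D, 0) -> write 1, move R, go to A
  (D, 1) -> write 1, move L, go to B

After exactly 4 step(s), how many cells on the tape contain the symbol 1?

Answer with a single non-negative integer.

Answer: 2

Derivation:
Step 1: in state A at pos 0, read 0 -> (A,0)->write 1,move R,goto C. Now: state=C, head=1, tape[-1..2]=0100 (head:   ^)
Step 2: in state C at pos 1, read 0 -> (C,0)->write 0,move L,goto C. Now: state=C, head=0, tape[-1..2]=0100 (head:  ^)
Step 3: in state C at pos 0, read 1 -> (C,1)->write 1,move L,goto D. Now: state=D, head=-1, tape[-2..2]=00100 (head:  ^)
Step 4: in state D at pos -1, read 0 -> (D,0)->write 1,move R,goto A. Now: state=A, head=0, tape[-2..2]=01100 (head:   ^)
Cells containing 1 after step 4: {-1, 0} -> 2 cell(s)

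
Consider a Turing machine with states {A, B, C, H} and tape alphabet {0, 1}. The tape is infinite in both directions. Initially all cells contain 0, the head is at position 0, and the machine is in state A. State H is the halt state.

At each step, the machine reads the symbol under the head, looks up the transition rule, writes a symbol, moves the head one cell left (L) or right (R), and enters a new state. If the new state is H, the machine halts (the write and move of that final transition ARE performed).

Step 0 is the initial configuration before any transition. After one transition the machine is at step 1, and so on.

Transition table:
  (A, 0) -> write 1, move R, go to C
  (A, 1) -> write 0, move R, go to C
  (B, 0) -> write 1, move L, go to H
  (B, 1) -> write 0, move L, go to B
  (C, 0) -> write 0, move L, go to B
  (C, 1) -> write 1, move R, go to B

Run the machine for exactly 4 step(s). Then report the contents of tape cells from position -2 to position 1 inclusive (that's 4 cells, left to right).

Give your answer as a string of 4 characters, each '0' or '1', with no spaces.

Step 1: in state A at pos 0, read 0 -> (A,0)->write 1,move R,goto C. Now: state=C, head=1, tape[-1..2]=0100 (head:   ^)
Step 2: in state C at pos 1, read 0 -> (C,0)->write 0,move L,goto B. Now: state=B, head=0, tape[-1..2]=0100 (head:  ^)
Step 3: in state B at pos 0, read 1 -> (B,1)->write 0,move L,goto B. Now: state=B, head=-1, tape[-2..2]=00000 (head:  ^)
Step 4: in state B at pos -1, read 0 -> (B,0)->write 1,move L,goto H. Now: state=H, head=-2, tape[-3..2]=001000 (head:  ^)

Answer: 0100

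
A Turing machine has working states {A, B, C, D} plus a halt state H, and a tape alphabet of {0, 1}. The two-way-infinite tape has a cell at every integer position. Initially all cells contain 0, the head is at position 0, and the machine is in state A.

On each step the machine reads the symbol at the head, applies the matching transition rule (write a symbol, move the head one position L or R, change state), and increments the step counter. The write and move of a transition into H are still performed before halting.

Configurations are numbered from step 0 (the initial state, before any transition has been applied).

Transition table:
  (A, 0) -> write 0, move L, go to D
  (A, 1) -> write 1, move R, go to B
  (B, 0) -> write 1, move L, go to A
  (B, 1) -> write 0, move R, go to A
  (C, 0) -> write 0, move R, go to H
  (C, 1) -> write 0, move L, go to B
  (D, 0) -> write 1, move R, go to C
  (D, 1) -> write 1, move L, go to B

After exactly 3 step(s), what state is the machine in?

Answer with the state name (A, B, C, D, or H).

Answer: H

Derivation:
Step 1: in state A at pos 0, read 0 -> (A,0)->write 0,move L,goto D. Now: state=D, head=-1, tape[-2..1]=0000 (head:  ^)
Step 2: in state D at pos -1, read 0 -> (D,0)->write 1,move R,goto C. Now: state=C, head=0, tape[-2..1]=0100 (head:   ^)
Step 3: in state C at pos 0, read 0 -> (C,0)->write 0,move R,goto H. Now: state=H, head=1, tape[-2..2]=01000 (head:    ^)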